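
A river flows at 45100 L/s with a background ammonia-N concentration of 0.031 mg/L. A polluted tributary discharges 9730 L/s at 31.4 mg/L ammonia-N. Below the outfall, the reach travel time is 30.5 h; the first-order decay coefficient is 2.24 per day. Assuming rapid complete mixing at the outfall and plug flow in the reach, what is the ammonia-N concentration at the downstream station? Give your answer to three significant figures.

0.325 mg/L

Flow-weighted average: C = (45100·0.03100 + 9730·31.40) / 54830 = 306900/54830 = 5.598 mg/L.
Applying C = C₀e^(−kt): 5.598 × 0.05804 = 0.3249 mg/L.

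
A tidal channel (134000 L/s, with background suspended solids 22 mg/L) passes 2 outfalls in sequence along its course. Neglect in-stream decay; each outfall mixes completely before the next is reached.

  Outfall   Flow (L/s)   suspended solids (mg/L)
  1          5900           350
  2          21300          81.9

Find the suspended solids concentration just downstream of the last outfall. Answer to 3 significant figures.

Below outfall 1: Q → 139900 L/s, C = (134000·22.00 + 5900·350.0)/139900 = 35.83 mg/L.
Below outfall 2: Q → 161200 L/s, C = (139900·35.83 + 21300·81.90)/161200 = 41.92 mg/L.

41.9 mg/L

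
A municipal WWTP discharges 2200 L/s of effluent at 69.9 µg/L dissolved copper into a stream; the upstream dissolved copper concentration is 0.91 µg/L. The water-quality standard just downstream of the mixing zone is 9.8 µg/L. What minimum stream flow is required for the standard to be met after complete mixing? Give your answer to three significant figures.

14900 L/s

Set C_mix = 9.8: (Q·0.9100 + 2200·69.90) / (Q + 2200) = 9.8
→ Q = 2200·(69.90 − 9.8)/(9.8 − 0.9100) = 14870 L/s.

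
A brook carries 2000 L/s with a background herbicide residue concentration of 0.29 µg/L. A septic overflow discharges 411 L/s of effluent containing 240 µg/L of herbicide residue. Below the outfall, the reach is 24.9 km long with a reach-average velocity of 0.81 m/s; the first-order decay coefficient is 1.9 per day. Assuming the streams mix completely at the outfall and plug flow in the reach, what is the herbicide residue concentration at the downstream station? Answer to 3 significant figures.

20.9 µg/L

Conservation of mass: C = (2000·0.2900 + 411.0·240.0) / 2411 = 99220/2411 = 41.15 µg/L.
Travel time t = 24.9·1000 / 0.81 = 30740 s = 8.539 h.
Decay over the reach: 41.15·exp(−kt) = 41.15·0.5086 = 20.93 µg/L.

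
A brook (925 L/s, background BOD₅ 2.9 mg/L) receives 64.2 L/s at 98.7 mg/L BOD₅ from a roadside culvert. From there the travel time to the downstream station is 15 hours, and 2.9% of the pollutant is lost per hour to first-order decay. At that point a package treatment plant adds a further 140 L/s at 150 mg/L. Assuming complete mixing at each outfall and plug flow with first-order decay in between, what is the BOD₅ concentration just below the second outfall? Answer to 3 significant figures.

Mass balance: C = (925.0·2.900 + 64.20·98.70) / 989.2 = 9019/989.2 = 9.118 mg/L; combined flow 989.2 L/s.
2.9%/h lost → k = −ln(1 − 0.029) = 0.02943 h⁻¹.
Applying C = C₀e^(−kt): 9.118 × 0.6431 = 5.864 mg/L.
Second outfall: C = (989.2·5.864 + 140.0·150.0)/1129 = 23.73 mg/L.

23.7 mg/L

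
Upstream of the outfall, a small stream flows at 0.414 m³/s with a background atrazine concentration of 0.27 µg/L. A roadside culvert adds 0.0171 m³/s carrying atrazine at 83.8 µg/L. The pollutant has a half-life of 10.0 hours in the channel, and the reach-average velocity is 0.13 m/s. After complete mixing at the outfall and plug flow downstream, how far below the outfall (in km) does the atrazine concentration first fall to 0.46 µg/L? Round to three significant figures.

Mixed concentration C = ΣQC/ΣQ = (0.4140·0.2700 + 0.01710·83.80) / 0.4311 = 1.545/0.4311 = 3.583 µg/L.
Half-life 10.0 h → k = ln 2 / 10.0 = 0.06931 h⁻¹ = 1.664 d⁻¹.
Set 3.583·exp(−k·t) = 0.46 → t = ln(3.583/0.46)/k = 106600 s = 29.62 h.
Distance = v·t = 0.13·106600 = 13860 m = 13.86 km.

13.9 km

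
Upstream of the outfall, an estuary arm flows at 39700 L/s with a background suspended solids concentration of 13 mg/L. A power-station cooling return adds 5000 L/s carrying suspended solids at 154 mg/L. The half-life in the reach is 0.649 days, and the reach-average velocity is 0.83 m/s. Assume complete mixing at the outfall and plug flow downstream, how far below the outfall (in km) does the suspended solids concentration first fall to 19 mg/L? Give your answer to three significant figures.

Mass balance: C = (39700·13.00 + 5000·154.0) / 44700 = 1286000/44700 = 28.77 mg/L.
Half-life 0.649 d → k = ln 2 / 0.649 = 1.068 d⁻¹.
Set 28.77·exp(−k·t) = 19 → t = ln(28.77/19)/k = 33570 s = 9.325 h.
Distance = v·t = 0.83·33570 = 27860 m = 27.86 km.

27.9 km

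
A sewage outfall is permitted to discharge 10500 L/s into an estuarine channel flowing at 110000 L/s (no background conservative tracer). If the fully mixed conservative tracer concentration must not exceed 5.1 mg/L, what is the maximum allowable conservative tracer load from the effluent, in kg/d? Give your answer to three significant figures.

Mass balance at the limit: 110000·0 + 10500·Cₑ = 120500·5.1 → Cₑ = 58.53 mg/L.
10500 L/s = 10.50 m³/s. Load = 10.50 m³/s × 58.53 g/m³ × 86 400 s/d = 53100 kg/d.

53100 kg/d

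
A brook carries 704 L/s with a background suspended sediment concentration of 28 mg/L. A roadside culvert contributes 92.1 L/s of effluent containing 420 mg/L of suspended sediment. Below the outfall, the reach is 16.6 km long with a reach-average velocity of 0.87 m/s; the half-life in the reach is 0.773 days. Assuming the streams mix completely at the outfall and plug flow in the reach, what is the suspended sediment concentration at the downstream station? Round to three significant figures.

60.2 mg/L

Flow-weighted average: C = (704.0·28.00 + 92.10·420.0) / 796.1 = 58390/796.1 = 73.35 mg/L.
Travel time t = 16.6·1000 / 0.87 = 19080 s = 5.300 h.
Half-life 0.773 d → k = ln 2 / 0.773 = 0.8967 d⁻¹.
First-order decay: C = 73.35·exp(−k·t) = 73.35·0.8203 = 60.17 mg/L.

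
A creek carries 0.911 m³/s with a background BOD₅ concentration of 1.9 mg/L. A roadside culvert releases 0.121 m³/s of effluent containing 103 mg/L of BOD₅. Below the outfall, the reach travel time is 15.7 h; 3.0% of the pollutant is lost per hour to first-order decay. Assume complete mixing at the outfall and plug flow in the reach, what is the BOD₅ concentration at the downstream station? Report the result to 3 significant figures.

Mixed concentration C = ΣQC/ΣQ = (0.9110·1.900 + 0.1210·103.0) / 1.032 = 14.19/1.032 = 13.75 mg/L.
3.0%/h lost → k = −ln(1 − 0.03) = 0.03046 h⁻¹.
After decay, C = 13.75 × e^(−kt) = 13.75 × 0.6199 = 8.526 mg/L.

8.53 mg/L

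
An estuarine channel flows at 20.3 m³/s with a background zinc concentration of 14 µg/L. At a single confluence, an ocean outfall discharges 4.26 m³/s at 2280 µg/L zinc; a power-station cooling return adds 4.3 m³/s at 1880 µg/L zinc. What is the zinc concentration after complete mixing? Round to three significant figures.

Mixed concentration C = ΣQC/ΣQ = (20.30·14.00 + 4.260·2280 + 4.300·1880) / 28.86 = 18080/28.86 = 626.5 µg/L.

627 µg/L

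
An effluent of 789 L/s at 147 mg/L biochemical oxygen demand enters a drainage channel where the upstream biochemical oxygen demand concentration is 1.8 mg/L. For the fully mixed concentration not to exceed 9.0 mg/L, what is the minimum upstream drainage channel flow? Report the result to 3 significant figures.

15100 L/s

Set C_mix = 9.0: (Q·1.800 + 789.0·147.0) / (Q + 789.0) = 9.0
→ Q = 789.0·(147.0 − 9.0)/(9.0 − 1.800) = 15120 L/s.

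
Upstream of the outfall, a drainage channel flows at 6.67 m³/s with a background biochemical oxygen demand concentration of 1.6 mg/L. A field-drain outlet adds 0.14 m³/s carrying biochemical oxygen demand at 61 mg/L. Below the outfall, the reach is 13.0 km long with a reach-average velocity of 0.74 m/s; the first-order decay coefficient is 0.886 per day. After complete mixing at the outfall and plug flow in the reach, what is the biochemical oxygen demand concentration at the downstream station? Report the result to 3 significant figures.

2.36 mg/L

Flow-weighted average: C = (6.670·1.600 + 0.1400·61.00) / 6.810 = 19.21/6.810 = 2.821 mg/L.
Travel time t = 13.0·1000 / 0.74 = 17570 s = 4.880 h.
Applying C = C₀e^(−kt): 2.821 × 0.8351 = 2.356 mg/L.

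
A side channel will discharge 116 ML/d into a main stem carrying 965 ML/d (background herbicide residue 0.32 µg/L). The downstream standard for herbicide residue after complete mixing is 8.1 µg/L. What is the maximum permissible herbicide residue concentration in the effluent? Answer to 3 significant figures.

72.8 µg/L

At the limit, (Qr·Cr + Qe·Cₑ)/(Qr + Qe) = 8.1:
Cₑ = (1081·8.1 − 965.0·0.3200) / 116.0 = 72.82 µg/L.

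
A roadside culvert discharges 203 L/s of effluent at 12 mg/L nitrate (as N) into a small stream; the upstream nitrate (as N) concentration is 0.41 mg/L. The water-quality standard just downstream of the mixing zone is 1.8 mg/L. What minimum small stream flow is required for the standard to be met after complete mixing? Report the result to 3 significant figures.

1490 L/s

Set C_mix = 1.8: (Q·0.4100 + 203.0·12.00) / (Q + 203.0) = 1.8
→ Q = 203.0·(12.00 − 1.8)/(1.8 − 0.4100) = 1490 L/s.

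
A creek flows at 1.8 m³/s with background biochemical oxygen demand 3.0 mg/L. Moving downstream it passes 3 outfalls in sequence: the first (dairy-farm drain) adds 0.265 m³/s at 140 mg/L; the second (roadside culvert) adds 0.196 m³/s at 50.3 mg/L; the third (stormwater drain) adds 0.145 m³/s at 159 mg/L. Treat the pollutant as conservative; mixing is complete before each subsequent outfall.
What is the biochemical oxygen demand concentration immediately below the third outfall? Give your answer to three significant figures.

Outfall 1: combined Q = 2.065 m³/s; C = (1.800·3.000 + 0.2650·140.0)/2.065 = 20.58 mg/L.
Outfall 2: combined Q = 2.261 m³/s; C = (2.065·20.58 + 0.1960·50.30)/2.261 = 23.16 mg/L.
Outfall 3: combined Q = 2.406 m³/s; C = (2.261·23.16 + 0.1450·159.0)/2.406 = 31.34 mg/L.

31.3 mg/L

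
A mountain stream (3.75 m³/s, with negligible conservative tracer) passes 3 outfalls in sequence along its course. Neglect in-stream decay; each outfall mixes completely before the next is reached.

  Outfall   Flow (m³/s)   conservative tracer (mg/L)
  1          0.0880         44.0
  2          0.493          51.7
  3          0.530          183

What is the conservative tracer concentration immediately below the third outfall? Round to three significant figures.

26.0 mg/L

Below outfall 1: Q → 3.838 m³/s, C = (3.750·0 + 0.08800·44.00)/3.838 = 1.009 mg/L.
Below outfall 2: Q → 4.331 m³/s, C = (3.838·1.009 + 0.4930·51.70)/4.331 = 6.779 mg/L.
Below outfall 3: Q → 4.861 m³/s, C = (4.331·6.779 + 0.5300·183.0)/4.861 = 25.99 mg/L.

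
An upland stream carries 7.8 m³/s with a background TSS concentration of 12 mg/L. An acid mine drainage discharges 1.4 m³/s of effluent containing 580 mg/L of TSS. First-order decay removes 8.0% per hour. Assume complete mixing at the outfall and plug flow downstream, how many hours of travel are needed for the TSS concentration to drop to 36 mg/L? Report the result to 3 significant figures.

12.1 h

Mixed concentration C = ΣQC/ΣQ = (7.800·12.00 + 1.400·580.0) / 9.200 = 905.6/9.200 = 98.43 mg/L.
8.0%/h lost → k = −ln(1 − 0.08) = 0.08338 h⁻¹.
98.43·exp(−k·t) = 36 → t = ln(98.43/36)/k = 43430 s = 12.06 h.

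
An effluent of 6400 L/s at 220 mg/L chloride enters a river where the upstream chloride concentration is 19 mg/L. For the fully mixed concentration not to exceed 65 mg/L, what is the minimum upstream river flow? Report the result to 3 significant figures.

Set C_mix = 65: (Q·19.00 + 6400·220.0) / (Q + 6400) = 65
→ Q = 6400·(220.0 − 65)/(65 − 19.00) = 21570 L/s.

21600 L/s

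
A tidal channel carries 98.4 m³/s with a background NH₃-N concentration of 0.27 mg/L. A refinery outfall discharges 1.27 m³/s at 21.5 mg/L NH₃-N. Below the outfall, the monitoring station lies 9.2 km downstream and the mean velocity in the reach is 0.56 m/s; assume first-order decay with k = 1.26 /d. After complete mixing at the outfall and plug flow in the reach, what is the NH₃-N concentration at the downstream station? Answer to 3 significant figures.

0.425 mg/L

Conservation of mass: C = (98.40·0.2700 + 1.270·21.50) / 99.67 = 53.87/99.67 = 0.5405 mg/L.
Travel time t = 9.2·1000 / 0.56 = 16430 s = 4.563 h.
First-order decay: C = 0.5405·exp(−k·t) = 0.5405·0.7870 = 0.4254 mg/L.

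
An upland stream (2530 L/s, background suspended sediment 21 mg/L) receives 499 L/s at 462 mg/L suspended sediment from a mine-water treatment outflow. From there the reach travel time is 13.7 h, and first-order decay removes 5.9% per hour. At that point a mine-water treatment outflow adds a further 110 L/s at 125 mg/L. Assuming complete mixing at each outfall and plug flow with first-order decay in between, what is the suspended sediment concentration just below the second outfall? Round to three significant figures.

43.7 mg/L

Conservation of mass: C = (2530·21.00 + 499.0·462.0) / 3029 = 283700/3029 = 93.65 mg/L; combined flow 3029 L/s.
5.9%/h lost → k = −ln(1 − 0.059) = 0.06081 h⁻¹.
Decay over the reach: 93.65·exp(−kt) = 93.65·0.4347 = 40.71 mg/L.
Second outfall: C = (3029·40.71 + 110.0·125.0)/3139 = 43.66 mg/L.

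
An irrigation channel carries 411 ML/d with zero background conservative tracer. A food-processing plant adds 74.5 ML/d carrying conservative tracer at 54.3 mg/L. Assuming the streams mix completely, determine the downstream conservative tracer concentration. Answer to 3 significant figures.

8.33 mg/L

Mass balance: C = (411.0·0 + 74.50·54.30) / 485.5 = 4045/485.5 = 8.332 mg/L.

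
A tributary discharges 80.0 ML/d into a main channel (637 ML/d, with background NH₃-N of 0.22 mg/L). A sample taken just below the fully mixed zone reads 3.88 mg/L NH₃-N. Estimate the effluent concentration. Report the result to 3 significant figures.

Mass balance: 637.0·0.2200 + 80.00·Cₑ = 717.0·3.880
→ Cₑ = (717.0·3.880 − 637.0·0.2200) / 80.00 = 33.02 mg/L.

33.0 mg/L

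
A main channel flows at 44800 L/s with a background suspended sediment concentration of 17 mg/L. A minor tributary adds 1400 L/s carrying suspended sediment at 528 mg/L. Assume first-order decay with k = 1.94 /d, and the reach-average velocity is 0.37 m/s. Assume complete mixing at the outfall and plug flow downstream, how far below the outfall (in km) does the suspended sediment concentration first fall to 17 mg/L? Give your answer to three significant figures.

10.7 km

Mass balance: C = (44800·17.00 + 1400·528.0) / 46200 = 1501000/46200 = 32.48 mg/L.
Set 32.48·exp(−k·t) = 17 → t = ln(32.48/17)/k = 28840 s = 8.011 h.
Distance = v·t = 0.37·28840 = 10670 m = 10.67 km.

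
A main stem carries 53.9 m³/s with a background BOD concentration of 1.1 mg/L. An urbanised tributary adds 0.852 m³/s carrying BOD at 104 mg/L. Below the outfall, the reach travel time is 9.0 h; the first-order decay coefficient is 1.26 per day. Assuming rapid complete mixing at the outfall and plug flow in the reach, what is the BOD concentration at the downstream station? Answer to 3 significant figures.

After mixing, C = (53.90·1.100 + 0.8520·104.0) / 54.75 = 147.9/54.75 = 2.701 mg/L.
First-order decay: C = 2.701·exp(−k·t) = 2.701·0.6234 = 1.684 mg/L.

1.68 mg/L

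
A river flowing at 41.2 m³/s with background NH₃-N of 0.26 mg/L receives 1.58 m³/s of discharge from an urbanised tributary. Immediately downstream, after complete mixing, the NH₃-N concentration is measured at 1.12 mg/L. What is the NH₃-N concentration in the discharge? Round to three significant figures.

23.5 mg/L

Mass balance: 41.20·0.2600 + 1.580·Cₑ = 42.78·1.120
→ Cₑ = (42.78·1.120 − 41.20·0.2600) / 1.580 = 23.55 mg/L.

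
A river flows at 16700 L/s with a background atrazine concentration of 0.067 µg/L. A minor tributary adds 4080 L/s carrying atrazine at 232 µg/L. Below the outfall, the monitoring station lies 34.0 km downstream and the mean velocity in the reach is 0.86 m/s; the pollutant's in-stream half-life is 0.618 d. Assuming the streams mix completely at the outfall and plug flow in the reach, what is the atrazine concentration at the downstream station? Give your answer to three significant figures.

Flow-weighted average: C = (16700·0.06700 + 4080·232.0) / 20780 = 947700/20780 = 45.61 µg/L.
Travel time t = 34.0·1000 / 0.86 = 39530 s = 10.98 h.
Half-life 0.618 d → k = ln 2 / 0.618 = 1.122 d⁻¹.
After decay, C = 45.61 × e^(−kt) = 45.61 × 0.5986 = 27.30 µg/L.

27.3 µg/L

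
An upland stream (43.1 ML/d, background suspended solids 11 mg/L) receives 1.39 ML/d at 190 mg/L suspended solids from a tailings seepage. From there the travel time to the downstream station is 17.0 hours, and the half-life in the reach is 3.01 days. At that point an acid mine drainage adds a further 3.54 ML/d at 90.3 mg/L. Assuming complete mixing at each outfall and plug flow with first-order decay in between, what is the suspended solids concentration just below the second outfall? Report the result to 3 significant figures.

Conservation of mass: C = (43.10·11.00 + 1.390·190.0) / 44.49 = 738.2/44.49 = 16.59 mg/L; combined flow 44.49 ML/d.
Half-life 3.01 d → k = ln 2 / 3.01 = 0.2303 d⁻¹.
First-order decay: C = 16.59·exp(−k·t) = 16.59·0.8495 = 14.10 mg/L.
Second outfall: C = (44.49·14.10 + 3.540·90.30)/48.03 = 19.71 mg/L.

19.7 mg/L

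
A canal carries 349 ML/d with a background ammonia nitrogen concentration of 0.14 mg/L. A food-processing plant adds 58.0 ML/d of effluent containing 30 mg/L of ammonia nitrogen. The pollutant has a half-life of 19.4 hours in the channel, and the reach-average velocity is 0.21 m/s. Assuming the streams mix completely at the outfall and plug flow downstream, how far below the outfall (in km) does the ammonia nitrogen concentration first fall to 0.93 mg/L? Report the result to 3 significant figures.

After mixing, C = (349.0·0.1400 + 58.00·30.00) / 407.0 = 1789/407.0 = 4.395 mg/L.
Half-life 19.4 h → k = ln 2 / 19.4 = 0.03573 h⁻¹ = 0.8575 d⁻¹.
Set 4.395·exp(−k·t) = 0.93 → t = ln(4.395/0.93)/k = 156500 s = 43.47 h.
Distance = v·t = 0.21·156500 = 32860 m = 32.86 km.

32.9 km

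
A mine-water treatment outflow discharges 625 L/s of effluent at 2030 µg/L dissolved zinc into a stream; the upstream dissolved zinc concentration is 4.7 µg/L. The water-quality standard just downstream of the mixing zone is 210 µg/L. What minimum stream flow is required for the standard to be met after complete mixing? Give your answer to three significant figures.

5540 L/s

Set C_mix = 210: (Q·4.700 + 625.0·2030) / (Q + 625.0) = 210
→ Q = 625.0·(2030 − 210)/(210 − 4.700) = 5541 L/s.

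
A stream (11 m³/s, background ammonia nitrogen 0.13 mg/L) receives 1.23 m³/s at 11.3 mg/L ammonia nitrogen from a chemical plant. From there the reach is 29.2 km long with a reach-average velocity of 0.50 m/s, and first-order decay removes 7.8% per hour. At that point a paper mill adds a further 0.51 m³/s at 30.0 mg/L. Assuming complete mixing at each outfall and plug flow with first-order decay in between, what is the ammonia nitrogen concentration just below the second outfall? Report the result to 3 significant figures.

After mixing, C = (11.00·0.1300 + 1.230·11.30) / 12.23 = 15.33/12.23 = 1.253 mg/L; combined flow 12.23 m³/s.
Travel time t = 29.2·1000 / 0.50 = 58400 s = 16.22 h.
7.8%/h lost → k = −ln(1 − 0.078) = 0.08121 h⁻¹.
After decay, C = 1.253 × e^(−kt) = 1.253 × 0.2678 = 0.3357 mg/L.
At the second outfall, C = (12.23·0.3357 + 0.5100·30.00) / (12.23 + 0.5100) = 1.523 mg/L.

1.52 mg/L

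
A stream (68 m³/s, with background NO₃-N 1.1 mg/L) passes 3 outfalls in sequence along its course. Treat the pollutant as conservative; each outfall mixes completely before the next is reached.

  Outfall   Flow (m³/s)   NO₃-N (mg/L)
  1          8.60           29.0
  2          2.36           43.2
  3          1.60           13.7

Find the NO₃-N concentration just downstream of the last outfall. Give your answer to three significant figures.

5.56 mg/L

Outfall 1: combined Q = 76.60 m³/s; C = (68.00·1.100 + 8.600·29.00)/76.60 = 4.232 mg/L.
Outfall 2: combined Q = 78.96 m³/s; C = (76.60·4.232 + 2.360·43.20)/78.96 = 5.397 mg/L.
Outfall 3: combined Q = 80.56 m³/s; C = (78.96·5.397 + 1.600·13.70)/80.56 = 5.562 mg/L.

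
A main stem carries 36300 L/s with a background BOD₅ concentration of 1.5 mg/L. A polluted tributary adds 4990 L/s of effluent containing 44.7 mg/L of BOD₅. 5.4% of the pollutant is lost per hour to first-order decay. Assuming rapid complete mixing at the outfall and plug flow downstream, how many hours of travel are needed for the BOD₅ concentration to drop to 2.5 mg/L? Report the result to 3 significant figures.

17.8 h

Flow-weighted average: C = (36300·1.500 + 4990·44.70) / 41290 = 277500/41290 = 6.721 mg/L.
5.4%/h lost → k = −ln(1 − 0.054) = 0.05551 h⁻¹.
6.721·exp(−k·t) = 2.5 → t = ln(6.721/2.5)/k = 64130 s = 17.81 h.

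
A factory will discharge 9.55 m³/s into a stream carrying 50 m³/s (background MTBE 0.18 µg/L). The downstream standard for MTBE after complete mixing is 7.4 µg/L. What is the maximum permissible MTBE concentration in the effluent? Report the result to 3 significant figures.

At the limit, (Qr·Cr + Qe·Cₑ)/(Qr + Qe) = 7.4:
Cₑ = (59.55·7.4 − 50.00·0.1800) / 9.550 = 45.20 µg/L.

45.2 µg/L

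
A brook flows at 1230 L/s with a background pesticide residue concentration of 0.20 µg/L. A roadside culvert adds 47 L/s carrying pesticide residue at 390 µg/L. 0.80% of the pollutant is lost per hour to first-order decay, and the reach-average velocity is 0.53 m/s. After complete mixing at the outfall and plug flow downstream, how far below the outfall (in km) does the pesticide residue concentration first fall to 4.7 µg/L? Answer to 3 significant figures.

Conservation of mass: C = (1230·0.2000 + 47.00·390.0) / 1277 = 18580/1277 = 14.55 µg/L.
0.80%/h lost → k = −ln(1 − 0.008) = 0.008032 h⁻¹.
Set 14.55·exp(−k·t) = 4.7 → t = ln(14.55/4.7)/k = 506400 s = 140.7 h.
Distance = v·t = 0.53·506400 = 268400 m = 268.4 km.

268 km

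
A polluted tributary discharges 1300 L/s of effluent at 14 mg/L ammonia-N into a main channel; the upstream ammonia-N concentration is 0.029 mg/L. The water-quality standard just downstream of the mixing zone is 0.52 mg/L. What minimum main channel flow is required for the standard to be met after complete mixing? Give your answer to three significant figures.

Set C_mix = 0.52: (Q·0.02900 + 1300·14.00) / (Q + 1300) = 0.52
→ Q = 1300·(14.00 − 0.52)/(0.52 − 0.02900) = 35690 L/s.

35700 L/s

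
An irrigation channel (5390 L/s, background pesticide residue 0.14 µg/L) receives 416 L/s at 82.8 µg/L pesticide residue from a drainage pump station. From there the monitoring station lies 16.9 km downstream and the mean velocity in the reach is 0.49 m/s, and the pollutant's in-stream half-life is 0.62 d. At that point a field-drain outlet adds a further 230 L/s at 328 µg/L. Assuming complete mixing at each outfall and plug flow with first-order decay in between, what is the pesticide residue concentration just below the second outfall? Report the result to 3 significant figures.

16.2 µg/L

Mixed concentration C = ΣQC/ΣQ = (5390·0.1400 + 416.0·82.80) / 5806 = 35200/5806 = 6.063 µg/L; combined flow 5806 L/s.
Travel time t = 16.9·1000 / 0.49 = 34490 s = 9.580 h.
Half-life 0.62 d → k = ln 2 / 0.62 = 1.118 d⁻¹.
After decay, C = 6.063 × e^(−kt) = 6.063 × 0.6400 = 3.880 µg/L.
Second outfall: C = (5806·3.880 + 230.0·328.0)/6036 = 16.23 µg/L.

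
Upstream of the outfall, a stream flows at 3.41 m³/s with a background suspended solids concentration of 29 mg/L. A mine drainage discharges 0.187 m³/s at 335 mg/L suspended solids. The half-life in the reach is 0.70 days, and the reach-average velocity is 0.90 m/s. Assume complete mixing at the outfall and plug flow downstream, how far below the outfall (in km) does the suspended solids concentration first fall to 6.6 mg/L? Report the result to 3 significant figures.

151 km

Mixed concentration C = ΣQC/ΣQ = (3.410·29.00 + 0.1870·335.0) / 3.597 = 161.5/3.597 = 44.91 mg/L.
Half-life 0.70 d → k = ln 2 / 0.70 = 0.9902 d⁻¹.
Set 44.91·exp(−k·t) = 6.6 → t = ln(44.91/6.6)/k = 167300 s = 46.48 h.
Distance = v·t = 0.90·167300 = 150600 m = 150.6 km.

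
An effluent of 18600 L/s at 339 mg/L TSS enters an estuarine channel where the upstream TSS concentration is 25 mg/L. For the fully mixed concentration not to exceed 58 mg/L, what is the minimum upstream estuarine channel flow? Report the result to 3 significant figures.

158000 L/s

Set C_mix = 58: (Q·25.00 + 18600·339.0) / (Q + 18600) = 58
→ Q = 18600·(339.0 − 58)/(58 − 25.00) = 158400 L/s.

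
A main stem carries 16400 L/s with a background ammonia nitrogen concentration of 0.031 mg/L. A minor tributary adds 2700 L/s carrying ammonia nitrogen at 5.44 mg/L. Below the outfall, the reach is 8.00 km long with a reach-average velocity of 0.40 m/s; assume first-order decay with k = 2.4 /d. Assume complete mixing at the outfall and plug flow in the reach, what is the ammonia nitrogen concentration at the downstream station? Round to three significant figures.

Conservation of mass: C = (16400·0.03100 + 2700·5.440) / 19100 = 15200/19100 = 0.7956 mg/L.
Travel time t = 8.00·1000 / 0.40 = 20000 s = 5.556 h.
After decay, C = 0.7956 × e^(−kt) = 0.7956 × 0.5738 = 0.4565 mg/L.

0.456 mg/L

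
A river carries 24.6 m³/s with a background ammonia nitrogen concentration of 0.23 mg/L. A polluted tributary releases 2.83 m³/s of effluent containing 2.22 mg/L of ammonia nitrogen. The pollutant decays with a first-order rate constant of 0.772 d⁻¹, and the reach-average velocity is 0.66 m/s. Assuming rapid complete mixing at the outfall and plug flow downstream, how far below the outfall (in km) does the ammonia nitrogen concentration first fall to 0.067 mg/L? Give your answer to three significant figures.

Flow-weighted average: C = (24.60·0.2300 + 2.830·2.220) / 27.43 = 11.94/27.43 = 0.4353 mg/L.
Set 0.4353·exp(−k·t) = 0.067 → t = ln(0.4353/0.067)/k = 209400 s = 58.18 h.
Distance = v·t = 0.66·209400 = 138200 m = 138.2 km.

138 km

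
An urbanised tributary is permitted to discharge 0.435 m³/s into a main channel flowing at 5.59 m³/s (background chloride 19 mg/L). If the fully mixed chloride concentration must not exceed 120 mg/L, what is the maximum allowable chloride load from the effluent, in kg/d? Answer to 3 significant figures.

Mass balance at the limit: 5.590·19.00 + 0.4350·Cₑ = 6.025·120 → Cₑ = 1418 mg/L.
Load = 0.4350 m³/s × 1418 g/m³ × 86 400 s/d = 53290 kg/d.

53300 kg/d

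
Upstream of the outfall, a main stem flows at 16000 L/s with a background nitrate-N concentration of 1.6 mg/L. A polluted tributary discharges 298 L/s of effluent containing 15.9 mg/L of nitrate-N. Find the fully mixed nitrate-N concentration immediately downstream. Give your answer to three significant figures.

Flow-weighted average: C = (16000·1.600 + 298.0·15.90) / 16300 = 30340/16300 = 1.861 mg/L.

1.86 mg/L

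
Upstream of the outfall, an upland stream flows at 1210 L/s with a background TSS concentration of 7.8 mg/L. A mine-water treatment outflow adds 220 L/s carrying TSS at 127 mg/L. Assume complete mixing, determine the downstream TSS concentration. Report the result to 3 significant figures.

Conservation of mass: C = (1210·7.800 + 220.0·127.0) / 1430 = 37380/1430 = 26.14 mg/L.

26.1 mg/L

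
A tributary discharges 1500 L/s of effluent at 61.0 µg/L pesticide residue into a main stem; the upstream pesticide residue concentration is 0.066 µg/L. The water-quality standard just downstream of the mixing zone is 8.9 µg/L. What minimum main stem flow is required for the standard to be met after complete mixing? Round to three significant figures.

Set C_mix = 8.9: (Q·0.06600 + 1500·61.00) / (Q + 1500) = 8.9
→ Q = 1500·(61.00 − 8.9)/(8.9 − 0.06600) = 8847 L/s.

8850 L/s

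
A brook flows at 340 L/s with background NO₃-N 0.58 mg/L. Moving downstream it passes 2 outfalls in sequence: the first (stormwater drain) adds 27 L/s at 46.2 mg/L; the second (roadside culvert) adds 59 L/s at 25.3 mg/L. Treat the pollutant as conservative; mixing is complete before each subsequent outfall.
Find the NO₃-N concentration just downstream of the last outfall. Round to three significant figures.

Outfall 1: combined Q = 367.0 L/s; C = (340.0·0.5800 + 27.00·46.20)/367.0 = 3.936 mg/L.
Outfall 2: combined Q = 426.0 L/s; C = (367.0·3.936 + 59.00·25.30)/426.0 = 6.895 mg/L.

6.90 mg/L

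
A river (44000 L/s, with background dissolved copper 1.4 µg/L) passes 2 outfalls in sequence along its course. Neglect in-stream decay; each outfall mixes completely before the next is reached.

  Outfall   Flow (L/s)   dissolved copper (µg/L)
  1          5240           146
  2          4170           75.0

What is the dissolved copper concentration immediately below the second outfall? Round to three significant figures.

21.3 µg/L

Outfall 1: combined Q = 49240 L/s; C = (44000·1.400 + 5240·146.0)/49240 = 16.79 µg/L.
Outfall 2: combined Q = 53410 L/s; C = (49240·16.79 + 4170·75.00)/53410 = 21.33 µg/L.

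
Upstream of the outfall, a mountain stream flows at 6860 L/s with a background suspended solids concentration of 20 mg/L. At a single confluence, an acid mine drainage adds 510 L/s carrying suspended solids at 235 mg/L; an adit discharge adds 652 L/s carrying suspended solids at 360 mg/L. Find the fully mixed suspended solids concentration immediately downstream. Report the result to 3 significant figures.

Flow-weighted average: C = (6860·20.00 + 510.0·235.0 + 652.0·360.0) / 8022 = 491800/8022 = 61.30 mg/L.

61.3 mg/L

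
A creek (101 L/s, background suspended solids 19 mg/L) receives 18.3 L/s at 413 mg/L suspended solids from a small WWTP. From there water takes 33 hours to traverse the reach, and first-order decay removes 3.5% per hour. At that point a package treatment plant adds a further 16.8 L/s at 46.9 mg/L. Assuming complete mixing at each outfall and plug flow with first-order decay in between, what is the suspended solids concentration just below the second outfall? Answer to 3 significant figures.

Mixed concentration C = ΣQC/ΣQ = (101.0·19.00 + 18.30·413.0) / 119.3 = 9477/119.3 = 79.44 mg/L; combined flow 119.3 L/s.
3.5%/h lost → k = −ln(1 − 0.035) = 0.03563 h⁻¹.
Applying C = C₀e^(−kt): 79.44 × 0.3086 = 24.51 mg/L.
Second outfall: C = (119.3·24.51 + 16.80·46.90)/136.1 = 27.28 mg/L.

27.3 mg/L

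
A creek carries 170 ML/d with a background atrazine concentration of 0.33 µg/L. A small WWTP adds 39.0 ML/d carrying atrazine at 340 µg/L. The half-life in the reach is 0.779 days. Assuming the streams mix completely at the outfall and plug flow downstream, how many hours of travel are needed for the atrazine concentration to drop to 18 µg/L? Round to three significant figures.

34.1 h

After mixing, C = (170.0·0.3300 + 39.00·340.0) / 209.0 = 13320/209.0 = 63.71 µg/L.
Half-life 0.779 d → k = ln 2 / 0.779 = 0.8898 d⁻¹.
63.71·exp(−k·t) = 18 → t = ln(63.71/18)/k = 122700 s = 34.09 h.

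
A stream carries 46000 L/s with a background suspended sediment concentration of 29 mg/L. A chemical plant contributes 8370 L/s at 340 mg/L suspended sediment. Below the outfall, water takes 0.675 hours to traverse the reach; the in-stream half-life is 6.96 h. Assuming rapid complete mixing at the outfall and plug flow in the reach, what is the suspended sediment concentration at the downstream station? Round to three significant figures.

After mixing, C = (46000·29.00 + 8370·340.0) / 54370 = 4180000/54370 = 76.88 mg/L.
Half-life 6.96 h → k = ln 2 / 6.96 = 0.09959 h⁻¹ = 2.390 d⁻¹.
Applying C = C₀e^(−kt): 76.88 × 0.9350 = 71.88 mg/L.

71.9 mg/L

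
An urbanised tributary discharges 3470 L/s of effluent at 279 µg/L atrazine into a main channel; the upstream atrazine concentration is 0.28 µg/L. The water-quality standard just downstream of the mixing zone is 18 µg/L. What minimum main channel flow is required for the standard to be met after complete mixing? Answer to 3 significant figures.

Set C_mix = 18: (Q·0.2800 + 3470·279.0) / (Q + 3470) = 18
→ Q = 3470·(279.0 − 18)/(18 − 0.2800) = 51110 L/s.

51100 L/s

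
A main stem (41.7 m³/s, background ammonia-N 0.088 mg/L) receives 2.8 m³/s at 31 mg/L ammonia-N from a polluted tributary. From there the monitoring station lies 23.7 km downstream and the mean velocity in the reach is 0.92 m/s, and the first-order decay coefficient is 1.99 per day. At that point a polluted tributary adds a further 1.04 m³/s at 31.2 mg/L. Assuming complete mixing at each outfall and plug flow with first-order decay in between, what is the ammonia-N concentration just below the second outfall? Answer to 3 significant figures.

1.81 mg/L

After mixing, C = (41.70·0.08800 + 2.800·31.00) / 44.50 = 90.47/44.50 = 2.033 mg/L; combined flow 44.50 m³/s.
Travel time t = 23.7·1000 / 0.92 = 25760 s = 7.156 h.
First-order decay: C = 2.033·exp(−k·t) = 2.033·0.5525 = 1.123 mg/L.
At the second outfall, C = (44.50·1.123 + 1.040·31.20) / (44.50 + 1.040) = 1.810 mg/L.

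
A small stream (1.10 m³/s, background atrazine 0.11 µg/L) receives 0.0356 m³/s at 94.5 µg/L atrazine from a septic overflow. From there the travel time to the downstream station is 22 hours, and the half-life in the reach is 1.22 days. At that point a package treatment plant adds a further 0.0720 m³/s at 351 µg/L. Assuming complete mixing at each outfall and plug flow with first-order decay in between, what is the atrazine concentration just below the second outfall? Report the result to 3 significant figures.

After mixing, C = (1.100·0.1100 + 0.03560·94.50) / 1.136 = 3.485/1.136 = 3.069 µg/L; combined flow 1.136 m³/s.
Half-life 1.22 d → k = ln 2 / 1.22 = 0.5682 d⁻¹.
First-order decay: C = 3.069·exp(−k·t) = 3.069·0.5940 = 1.823 µg/L.
Second outfall: C = (1.136·1.823 + 0.07200·351.0)/1.208 = 22.64 µg/L.

22.6 µg/L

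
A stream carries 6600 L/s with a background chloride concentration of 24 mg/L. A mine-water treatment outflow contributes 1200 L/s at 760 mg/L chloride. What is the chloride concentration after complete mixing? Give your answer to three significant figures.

137 mg/L

Mass balance: C = (6600·24.00 + 1200·760.0) / 7800 = 1070000/7800 = 137.2 mg/L.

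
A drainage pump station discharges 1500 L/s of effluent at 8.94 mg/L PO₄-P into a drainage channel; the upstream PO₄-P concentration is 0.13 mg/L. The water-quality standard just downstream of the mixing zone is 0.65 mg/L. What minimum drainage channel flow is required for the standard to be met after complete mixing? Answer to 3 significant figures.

23900 L/s

Set C_mix = 0.65: (Q·0.1300 + 1500·8.940) / (Q + 1500) = 0.65
→ Q = 1500·(8.940 − 0.65)/(0.65 − 0.1300) = 23910 L/s.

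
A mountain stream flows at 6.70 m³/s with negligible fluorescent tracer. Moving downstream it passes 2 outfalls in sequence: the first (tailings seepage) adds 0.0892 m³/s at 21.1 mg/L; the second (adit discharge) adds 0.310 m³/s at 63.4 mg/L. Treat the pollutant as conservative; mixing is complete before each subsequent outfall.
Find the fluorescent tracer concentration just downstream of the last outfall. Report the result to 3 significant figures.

Below outfall 1: Q → 6.789 m³/s, C = (6.700·0 + 0.08920·21.10)/6.789 = 0.2772 mg/L.
Below outfall 2: Q → 7.099 m³/s, C = (6.789·0.2772 + 0.3100·63.40)/7.099 = 3.034 mg/L.

3.03 mg/L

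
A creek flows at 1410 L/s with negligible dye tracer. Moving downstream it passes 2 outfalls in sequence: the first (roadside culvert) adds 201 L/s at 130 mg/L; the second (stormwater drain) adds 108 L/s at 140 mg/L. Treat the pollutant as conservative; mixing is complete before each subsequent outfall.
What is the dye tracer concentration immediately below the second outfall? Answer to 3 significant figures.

Outfall 1: combined Q = 1611 L/s; C = (1410·0 + 201.0·130.0)/1611 = 16.22 mg/L.
Outfall 2: combined Q = 1719 L/s; C = (1611·16.22 + 108.0·140.0)/1719 = 24.00 mg/L.

24.0 mg/L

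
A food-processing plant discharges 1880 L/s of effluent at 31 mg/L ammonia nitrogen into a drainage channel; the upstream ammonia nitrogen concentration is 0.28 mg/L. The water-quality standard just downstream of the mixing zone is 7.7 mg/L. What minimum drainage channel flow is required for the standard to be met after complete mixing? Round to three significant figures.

Set C_mix = 7.7: (Q·0.2800 + 1880·31.00) / (Q + 1880) = 7.7
→ Q = 1880·(31.00 − 7.7)/(7.7 − 0.2800) = 5904 L/s.

5900 L/s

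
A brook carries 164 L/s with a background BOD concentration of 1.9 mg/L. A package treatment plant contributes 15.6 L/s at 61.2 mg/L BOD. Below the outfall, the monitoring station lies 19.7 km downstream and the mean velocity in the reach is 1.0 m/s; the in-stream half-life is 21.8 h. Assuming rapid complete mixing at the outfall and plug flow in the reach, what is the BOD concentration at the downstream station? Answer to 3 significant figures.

Flow-weighted average: C = (164.0·1.900 + 15.60·61.20) / 179.6 = 1266/179.6 = 7.051 mg/L.
Travel time t = 19.7·1000 / 1.0 = 19700 s = 5.472 h.
Half-life 21.8 h → k = ln 2 / 21.8 = 0.03180 h⁻¹ = 0.7631 d⁻¹.
After decay, C = 7.051 × e^(−kt) = 7.051 × 0.8403 = 5.925 mg/L.

5.92 mg/L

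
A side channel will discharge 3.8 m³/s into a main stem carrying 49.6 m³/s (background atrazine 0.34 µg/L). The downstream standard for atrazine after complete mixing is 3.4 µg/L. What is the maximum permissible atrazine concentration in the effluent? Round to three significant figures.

43.3 µg/L

At the limit, (Qr·Cr + Qe·Cₑ)/(Qr + Qe) = 3.4:
Cₑ = (53.40·3.4 − 49.60·0.3400) / 3.800 = 43.34 µg/L.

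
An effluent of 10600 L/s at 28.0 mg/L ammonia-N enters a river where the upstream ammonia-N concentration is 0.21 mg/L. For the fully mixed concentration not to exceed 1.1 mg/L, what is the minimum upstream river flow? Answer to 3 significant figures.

320000 L/s

Set C_mix = 1.1: (Q·0.2100 + 10600·28.00) / (Q + 10600) = 1.1
→ Q = 10600·(28.00 − 1.1)/(1.1 − 0.2100) = 320400 L/s.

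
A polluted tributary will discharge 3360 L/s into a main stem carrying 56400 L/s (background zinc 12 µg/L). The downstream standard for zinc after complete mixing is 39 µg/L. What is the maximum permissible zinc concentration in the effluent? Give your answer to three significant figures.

492 µg/L

At the limit, (Qr·Cr + Qe·Cₑ)/(Qr + Qe) = 39:
Cₑ = (59760·39 − 56400·12.00) / 3360 = 492.2 µg/L.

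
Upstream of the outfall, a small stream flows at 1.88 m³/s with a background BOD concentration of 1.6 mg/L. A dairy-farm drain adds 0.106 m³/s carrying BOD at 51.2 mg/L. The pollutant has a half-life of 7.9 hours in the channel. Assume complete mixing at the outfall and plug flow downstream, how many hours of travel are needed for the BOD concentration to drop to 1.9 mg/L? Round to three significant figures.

9.17 h

Conservation of mass: C = (1.880·1.600 + 0.1060·51.20) / 1.986 = 8.435/1.986 = 4.247 mg/L.
Half-life 7.9 h → k = ln 2 / 7.9 = 0.08774 h⁻¹ = 2.106 d⁻¹.
4.247·exp(−k·t) = 1.9 → t = ln(4.247/1.9)/k = 33010 s = 9.168 h.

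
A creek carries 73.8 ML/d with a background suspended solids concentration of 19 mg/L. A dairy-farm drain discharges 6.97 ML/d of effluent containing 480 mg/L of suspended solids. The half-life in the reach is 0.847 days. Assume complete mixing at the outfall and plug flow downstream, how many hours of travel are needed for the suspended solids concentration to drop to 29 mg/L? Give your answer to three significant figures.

After mixing, C = (73.80·19.00 + 6.970·480.0) / 80.77 = 4748/80.77 = 58.78 mg/L.
Half-life 0.847 d → k = ln 2 / 0.847 = 0.8184 d⁻¹.
58.78·exp(−k·t) = 29 → t = ln(58.78/29)/k = 74590 s = 20.72 h.

20.7 h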